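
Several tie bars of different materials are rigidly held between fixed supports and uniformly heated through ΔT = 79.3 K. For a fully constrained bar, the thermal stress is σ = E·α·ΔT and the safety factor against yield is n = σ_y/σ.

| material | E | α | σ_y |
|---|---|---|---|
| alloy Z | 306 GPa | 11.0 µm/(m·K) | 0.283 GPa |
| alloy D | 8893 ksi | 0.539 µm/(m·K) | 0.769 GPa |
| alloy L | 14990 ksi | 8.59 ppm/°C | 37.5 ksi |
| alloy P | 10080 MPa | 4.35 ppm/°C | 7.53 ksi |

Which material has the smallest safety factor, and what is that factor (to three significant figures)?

Per material, after unit conversion:
  alloy Z: E = 306.0, α = 11.0, σ_y = 283.0 → σ = 267 MPa, n = 1.06
  alloy D: E = 61.32, α = 0.539, σ_y = 769.0 → σ = 2.62 MPa, n = 293
  alloy L: E = 103.4, α = 8.59, σ_y = 258.6 → σ = 70.4 MPa, n = 3.67
  alloy P: E = 10.08, α = 4.35, σ_y = 51.92 → σ = 3.48 MPa, n = 14.9
Alloy Z has the lowest safety factor, n = 1.06.

alloy Z, n = 1.06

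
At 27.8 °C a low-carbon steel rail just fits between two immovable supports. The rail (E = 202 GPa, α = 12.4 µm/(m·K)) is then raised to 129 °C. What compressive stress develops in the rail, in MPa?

253 MPa

ΔT = 101.2 K. Constrained thermal stress σ = E·α·ΔT = 202.0×10³ MPa × 12.4×10⁻⁶ × 101.2 = 253 MPa (compressive).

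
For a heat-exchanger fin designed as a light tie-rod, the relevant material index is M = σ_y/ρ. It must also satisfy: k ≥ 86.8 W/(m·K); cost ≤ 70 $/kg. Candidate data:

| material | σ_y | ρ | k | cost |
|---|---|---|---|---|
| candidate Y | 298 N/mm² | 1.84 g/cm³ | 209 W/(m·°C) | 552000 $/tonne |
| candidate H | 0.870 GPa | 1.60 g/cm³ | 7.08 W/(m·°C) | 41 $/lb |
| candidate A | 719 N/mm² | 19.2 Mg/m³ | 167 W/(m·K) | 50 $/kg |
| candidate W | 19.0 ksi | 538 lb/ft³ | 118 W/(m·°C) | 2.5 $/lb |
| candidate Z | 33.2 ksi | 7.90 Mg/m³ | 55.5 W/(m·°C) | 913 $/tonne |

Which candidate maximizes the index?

candidate A

Screen on constraints: k ≥ 86.8 W/(m·K); cost ≤ 70 $/kg. Survivors: candidate A, candidate W.
Normalizing units and computing the index:
  candidate A: σ_y = 719.0 MPa, ρ = 19200 kg/m³
  candidate W: σ_y = 131.0 MPa, ρ = 8618 kg/m³
  candidate A: M = 37.4 kN·m/kg
  candidate W: M = 15.2 kN·m/kg
Candidate A ranks first.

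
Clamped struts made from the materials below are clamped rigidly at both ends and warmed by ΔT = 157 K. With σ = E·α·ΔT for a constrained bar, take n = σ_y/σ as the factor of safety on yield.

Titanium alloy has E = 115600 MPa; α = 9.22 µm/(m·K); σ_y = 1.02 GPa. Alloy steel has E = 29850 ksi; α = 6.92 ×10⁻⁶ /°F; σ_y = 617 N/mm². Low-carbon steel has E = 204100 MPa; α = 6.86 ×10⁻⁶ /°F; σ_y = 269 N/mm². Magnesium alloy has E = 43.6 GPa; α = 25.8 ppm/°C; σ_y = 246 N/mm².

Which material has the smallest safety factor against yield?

With everything in SI (GPa, ×10⁻⁶/K, MPa):
  titanium alloy: E = 115.6, α = 9.22, σ_y = 1020 → σ = 167 MPa, n = 6.10
  alloy steel: E = 205.8, α = 12.5, σ_y = 617.0 → σ = 402 MPa, n = 1.53
  low-carbon steel: E = 204.1, α = 12.3, σ_y = 269.0 → σ = 396 MPa, n = 0.680
  magnesium alloy: E = 43.60, α = 25.8, σ_y = 246.0 → σ = 177 MPa, n = 1.39
Low-carbon steel has the lowest safety factor, n = 0.680.

low-carbon steel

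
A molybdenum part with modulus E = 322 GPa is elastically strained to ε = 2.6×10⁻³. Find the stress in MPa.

837 MPa

σ = E·ε = 322000 MPa × 2.6×10⁻³ = 837 MPa.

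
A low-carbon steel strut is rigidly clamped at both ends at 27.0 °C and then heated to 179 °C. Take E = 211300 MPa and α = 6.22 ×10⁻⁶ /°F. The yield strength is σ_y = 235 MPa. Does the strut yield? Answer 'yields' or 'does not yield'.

yields

E = 211300 MPa = 211.3 GPa.
α = 6.22×10⁻⁶/°F × 9/5 = 11.2×10⁻⁶/K.
ΔT = 152.0 K. Constrained thermal stress σ = E·α·ΔT = 211.3×10³ MPa × 11.2×10⁻⁶ × 152.0 = 360 MPa (compressive).
Compare to σ_y = 235 MPa: σ ≥ σ_y, so it yields.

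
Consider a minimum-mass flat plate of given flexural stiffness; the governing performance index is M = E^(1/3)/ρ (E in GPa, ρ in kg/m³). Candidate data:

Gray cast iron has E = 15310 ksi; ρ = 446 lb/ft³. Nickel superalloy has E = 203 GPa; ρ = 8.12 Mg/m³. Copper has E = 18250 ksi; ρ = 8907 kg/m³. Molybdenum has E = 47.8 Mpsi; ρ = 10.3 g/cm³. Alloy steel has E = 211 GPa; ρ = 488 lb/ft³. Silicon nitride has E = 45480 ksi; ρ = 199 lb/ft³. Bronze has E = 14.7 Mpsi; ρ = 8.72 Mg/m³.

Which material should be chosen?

Normalizing units and computing the index:
  gray cast iron: E = 105.6 GPa, ρ = 7144 kg/m³
  nickel superalloy: E = 203.0 GPa, ρ = 8120 kg/m³
  copper: E = 125.8 GPa, ρ = 8907 kg/m³
  molybdenum: E = 329.6 GPa, ρ = 10300 kg/m³
  alloy steel: E = 211.0 GPa, ρ = 7817 kg/m³
  silicon nitride: E = 313.6 GPa, ρ = 3188 kg/m³
  bronze: E = 101.4 GPa, ρ = 8720 kg/m³
  silicon nitride: M = 2.13×10⁻³
  alloy steel: M = 0.762×10⁻³
  nickel superalloy: M = 0.724×10⁻³
  molybdenum: M = 0.671×10⁻³
  gray cast iron: M = 0.662×10⁻³
  copper: M = 0.563×10⁻³
  bronze: M = 0.535×10⁻³
The maximum is for silicon nitride.

silicon nitride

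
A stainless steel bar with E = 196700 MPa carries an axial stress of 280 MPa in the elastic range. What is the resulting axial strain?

E = 196700 MPa = 196.7 GPa = 196700 MPa.
ε = σ/E = 280 / 196700 = 1.42×10⁻³.

1.42×10⁻³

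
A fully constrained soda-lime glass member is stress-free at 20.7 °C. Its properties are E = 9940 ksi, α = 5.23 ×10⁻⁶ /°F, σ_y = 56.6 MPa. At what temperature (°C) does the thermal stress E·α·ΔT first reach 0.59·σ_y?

E = 9940 ksi = 68.53 GPa.
α = 5.23×10⁻⁶/°F × 9/5 = 9.41×10⁻⁶/K.
E·α·ΔT = 33.39 MPa ⇒ ΔT = 33.39 / (68.53×10³ × 9.41×10⁻⁶) = 51.76 K.
T = 20.7 + 51.76 = 72.46 °C.

72.5 °C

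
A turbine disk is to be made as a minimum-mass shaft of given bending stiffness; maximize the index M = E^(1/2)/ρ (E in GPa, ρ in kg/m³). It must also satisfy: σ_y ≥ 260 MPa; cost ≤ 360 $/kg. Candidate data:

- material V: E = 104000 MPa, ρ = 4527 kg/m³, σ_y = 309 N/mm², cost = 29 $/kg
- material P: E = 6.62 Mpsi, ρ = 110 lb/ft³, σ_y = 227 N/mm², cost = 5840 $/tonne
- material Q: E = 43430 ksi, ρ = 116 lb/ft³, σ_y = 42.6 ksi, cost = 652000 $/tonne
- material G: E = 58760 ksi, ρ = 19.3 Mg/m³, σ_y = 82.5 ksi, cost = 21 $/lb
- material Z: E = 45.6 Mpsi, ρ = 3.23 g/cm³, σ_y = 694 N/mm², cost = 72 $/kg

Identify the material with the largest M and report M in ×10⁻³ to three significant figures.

Screen on constraints: σ_y ≥ 260 MPa; cost ≤ 360 $/kg. Survivors: material V, material G, material Z.
After converting to SI:
  material V: E = 104.0 GPa, ρ = 4527 kg/m³
  material G: E = 405.1 GPa, ρ = 19300 kg/m³
  material Z: E = 314.4 GPa, ρ = 3230 kg/m³
  material Z: M = 5.49×10⁻³
  material V: M = 2.25×10⁻³
  material G: M = 1.04×10⁻³
Material Z ranks first.

material Z, M = 5.49×10⁻³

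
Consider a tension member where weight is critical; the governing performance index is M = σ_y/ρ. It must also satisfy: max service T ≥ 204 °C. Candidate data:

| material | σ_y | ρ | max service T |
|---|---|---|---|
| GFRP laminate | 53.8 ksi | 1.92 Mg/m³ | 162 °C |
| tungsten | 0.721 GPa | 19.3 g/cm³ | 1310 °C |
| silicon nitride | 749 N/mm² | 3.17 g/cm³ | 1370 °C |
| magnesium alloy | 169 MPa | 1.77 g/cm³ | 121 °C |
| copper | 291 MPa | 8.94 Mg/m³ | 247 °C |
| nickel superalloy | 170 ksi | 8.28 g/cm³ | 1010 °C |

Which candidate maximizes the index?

Screen on constraints: max service T ≥ 204 °C. Survivors: tungsten, silicon nitride, copper, nickel superalloy.
In SI units:
  tungsten: σ_y = 721.0 MPa, ρ = 19300 kg/m³
  silicon nitride: σ_y = 749.0 MPa, ρ = 3170 kg/m³
  copper: σ_y = 291.0 MPa, ρ = 8940 kg/m³
  nickel superalloy: σ_y = 1172 MPa, ρ = 8280 kg/m³
  silicon nitride: M = 236 kN·m/kg
  nickel superalloy: M = 142 kN·m/kg
  tungsten: M = 37.4 kN·m/kg
  copper: M = 32.6 kN·m/kg
Silicon nitride has the largest M.

silicon nitride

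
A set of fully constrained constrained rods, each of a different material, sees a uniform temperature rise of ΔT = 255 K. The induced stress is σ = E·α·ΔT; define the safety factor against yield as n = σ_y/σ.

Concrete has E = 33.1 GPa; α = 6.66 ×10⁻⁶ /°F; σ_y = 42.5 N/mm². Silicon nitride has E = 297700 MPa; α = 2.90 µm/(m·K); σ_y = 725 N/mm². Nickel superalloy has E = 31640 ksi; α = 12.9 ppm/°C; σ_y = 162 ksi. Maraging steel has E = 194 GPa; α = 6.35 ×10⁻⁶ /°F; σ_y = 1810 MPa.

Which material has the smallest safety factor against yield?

concrete

Converting E to GPa, α to ×10⁻⁶/K, σ_y to MPa, then σ and n for each:
  concrete: E = 33.10, α = 12.0, σ_y = 42.50 → σ = 101 MPa, n = 0.420
  silicon nitride: E = 297.7, α = 2.90, σ_y = 725.0 → σ = 220 MPa, n = 3.29
  nickel superalloy: E = 218.2, α = 12.9, σ_y = 1117 → σ = 718 MPa, n = 1.56
  maraging steel: E = 194.0, α = 11.4, σ_y = 1810 → σ = 565 MPa, n = 3.20
The minimum is concrete at n = 0.420.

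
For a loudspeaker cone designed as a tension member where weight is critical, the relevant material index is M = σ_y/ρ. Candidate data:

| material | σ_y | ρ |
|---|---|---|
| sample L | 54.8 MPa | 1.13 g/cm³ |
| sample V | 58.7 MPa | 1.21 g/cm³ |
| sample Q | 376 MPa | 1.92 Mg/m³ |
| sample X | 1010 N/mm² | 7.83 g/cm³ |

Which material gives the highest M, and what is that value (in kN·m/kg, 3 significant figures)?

sample Q, M = 196 kN·m/kg

Normalizing units and computing the index:
  sample L: σ_y = 54.80 MPa, ρ = 1130 kg/m³
  sample V: σ_y = 58.70 MPa, ρ = 1210 kg/m³
  sample Q: σ_y = 376.0 MPa, ρ = 1920 kg/m³
  sample X: σ_y = 1010 MPa, ρ = 7830 kg/m³
  sample Q: M = 196 kN·m/kg
  sample X: M = 129 kN·m/kg
  sample V: M = 48.5 kN·m/kg
  sample L: M = 48.5 kN·m/kg
Sample Q has the largest M.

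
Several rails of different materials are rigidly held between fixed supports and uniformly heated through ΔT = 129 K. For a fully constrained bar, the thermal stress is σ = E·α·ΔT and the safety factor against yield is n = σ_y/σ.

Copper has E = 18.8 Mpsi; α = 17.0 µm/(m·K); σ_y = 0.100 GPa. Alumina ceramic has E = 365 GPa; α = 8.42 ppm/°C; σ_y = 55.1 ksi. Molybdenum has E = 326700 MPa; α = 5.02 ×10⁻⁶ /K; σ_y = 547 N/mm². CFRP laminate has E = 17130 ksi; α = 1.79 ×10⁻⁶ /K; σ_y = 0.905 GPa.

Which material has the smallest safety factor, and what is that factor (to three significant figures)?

copper, n = 0.352

In consistent units (E in GPa, α in ×10⁻⁶/K, σ_y in MPa):
  copper: E = 129.6, α = 17.0, σ_y = 100.0 → σ = 284 MPa, n = 0.352
  alumina ceramic: E = 365.0, α = 8.42, σ_y = 379.9 → σ = 396 MPa, n = 0.958
  molybdenum: E = 326.7, α = 5.02, σ_y = 547.0 → σ = 212 MPa, n = 2.59
  CFRP laminate: E = 118.1, α = 1.79, σ_y = 905.0 → σ = 27.3 MPa, n = 33.2
Smallest n: copper with n = 0.352.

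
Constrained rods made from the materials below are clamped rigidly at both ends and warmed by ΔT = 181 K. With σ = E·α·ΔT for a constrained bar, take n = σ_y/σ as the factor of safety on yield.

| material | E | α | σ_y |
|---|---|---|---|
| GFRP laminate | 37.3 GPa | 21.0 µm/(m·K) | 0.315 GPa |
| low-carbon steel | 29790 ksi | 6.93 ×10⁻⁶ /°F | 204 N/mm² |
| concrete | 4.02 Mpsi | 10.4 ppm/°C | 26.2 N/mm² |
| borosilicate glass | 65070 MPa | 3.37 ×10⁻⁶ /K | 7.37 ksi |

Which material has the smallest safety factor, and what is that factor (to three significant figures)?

low-carbon steel, n = 0.440

With everything in SI (GPa, ×10⁻⁶/K, MPa):
  GFRP laminate: E = 37.30, α = 21.0, σ_y = 315.0 → σ = 142 MPa, n = 2.22
  low-carbon steel: E = 205.4, α = 12.5, σ_y = 204.0 → σ = 464 MPa, n = 0.440
  concrete: E = 27.72, α = 10.4, σ_y = 26.20 → σ = 52.2 MPa, n = 0.502
  borosilicate glass: E = 65.07, α = 3.37, σ_y = 50.81 → σ = 39.7 MPa, n = 1.28
Smallest n: low-carbon steel with n = 0.440.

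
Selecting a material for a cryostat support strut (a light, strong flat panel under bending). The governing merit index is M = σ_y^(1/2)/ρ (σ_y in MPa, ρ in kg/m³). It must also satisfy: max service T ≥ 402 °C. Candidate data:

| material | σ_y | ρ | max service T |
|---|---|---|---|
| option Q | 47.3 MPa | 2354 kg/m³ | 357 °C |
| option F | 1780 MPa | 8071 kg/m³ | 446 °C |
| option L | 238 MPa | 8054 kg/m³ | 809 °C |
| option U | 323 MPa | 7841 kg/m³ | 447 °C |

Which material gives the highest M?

option F

Screen on constraints: max service T ≥ 402 °C. Survivors: option F, option L, option U.
Per-candidate index values:
  option F: M = 5.23×10⁻³
  option U: M = 2.29×10⁻³
  option L: M = 1.92×10⁻³
The maximum is for option F.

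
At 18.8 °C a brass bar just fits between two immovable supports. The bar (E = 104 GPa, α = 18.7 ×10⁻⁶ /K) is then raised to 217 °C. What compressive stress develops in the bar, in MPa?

ΔT = 198.2 K. Constrained thermal stress σ = E·α·ΔT = 104.0×10³ MPa × 18.7×10⁻⁶ × 198.2 = 385 MPa (compressive).

385 MPa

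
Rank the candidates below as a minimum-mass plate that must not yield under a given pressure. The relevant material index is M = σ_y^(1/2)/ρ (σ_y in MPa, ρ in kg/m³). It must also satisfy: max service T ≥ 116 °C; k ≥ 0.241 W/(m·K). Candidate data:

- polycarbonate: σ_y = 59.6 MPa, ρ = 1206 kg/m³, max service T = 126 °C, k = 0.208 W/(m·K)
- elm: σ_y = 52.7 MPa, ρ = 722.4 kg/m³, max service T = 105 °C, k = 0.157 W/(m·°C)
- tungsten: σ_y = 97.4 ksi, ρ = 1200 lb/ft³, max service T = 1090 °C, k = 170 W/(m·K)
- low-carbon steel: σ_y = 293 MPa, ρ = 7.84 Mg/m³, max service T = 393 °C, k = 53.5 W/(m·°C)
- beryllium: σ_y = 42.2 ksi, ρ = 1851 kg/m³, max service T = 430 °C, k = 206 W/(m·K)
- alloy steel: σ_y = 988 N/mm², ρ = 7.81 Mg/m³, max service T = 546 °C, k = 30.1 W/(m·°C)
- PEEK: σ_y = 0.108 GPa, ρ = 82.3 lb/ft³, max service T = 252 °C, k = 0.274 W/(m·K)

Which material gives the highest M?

beryllium

Screen on constraints: max service T ≥ 116 °C; k ≥ 0.241 W/(m·K). Survivors: tungsten, low-carbon steel, beryllium, alloy steel, PEEK.
Convert each candidate to consistent units, then evaluate M:
  tungsten: σ_y = 671.5 MPa, ρ = 19220 kg/m³
  low-carbon steel: σ_y = 293.0 MPa, ρ = 7840 kg/m³
  beryllium: σ_y = 291.0 MPa, ρ = 1851 kg/m³
  alloy steel: σ_y = 988.0 MPa, ρ = 7810 kg/m³
  PEEK: σ_y = 108.0 MPa, ρ = 1318 kg/m³
  beryllium: M = 9.22×10⁻³
  PEEK: M = 7.88×10⁻³
  alloy steel: M = 4.02×10⁻³
  low-carbon steel: M = 2.18×10⁻³
  tungsten: M = 1.35×10⁻³
The maximum is for beryllium.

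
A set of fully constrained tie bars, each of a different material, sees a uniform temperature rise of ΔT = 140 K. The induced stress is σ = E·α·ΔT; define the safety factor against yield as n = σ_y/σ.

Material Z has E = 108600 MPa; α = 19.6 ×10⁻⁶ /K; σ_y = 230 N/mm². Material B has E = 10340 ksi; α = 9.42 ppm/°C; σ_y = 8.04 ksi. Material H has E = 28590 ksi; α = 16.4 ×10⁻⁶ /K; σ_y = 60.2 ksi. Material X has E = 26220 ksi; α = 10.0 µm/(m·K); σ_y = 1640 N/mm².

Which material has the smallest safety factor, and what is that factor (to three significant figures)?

Per material, after unit conversion:
  material Z: E = 108.6, α = 19.6, σ_y = 230.0 → σ = 298 MPa, n = 0.772
  material B: E = 71.29, α = 9.42, σ_y = 55.43 → σ = 94.0 MPa, n = 0.590
  material H: E = 197.1, α = 16.4, σ_y = 415.1 → σ = 453 MPa, n = 0.917
  material X: E = 180.8, α = 10.0, σ_y = 1640 → σ = 253 MPa, n = 6.48
The minimum is material B at n = 0.590.

material B, n = 0.590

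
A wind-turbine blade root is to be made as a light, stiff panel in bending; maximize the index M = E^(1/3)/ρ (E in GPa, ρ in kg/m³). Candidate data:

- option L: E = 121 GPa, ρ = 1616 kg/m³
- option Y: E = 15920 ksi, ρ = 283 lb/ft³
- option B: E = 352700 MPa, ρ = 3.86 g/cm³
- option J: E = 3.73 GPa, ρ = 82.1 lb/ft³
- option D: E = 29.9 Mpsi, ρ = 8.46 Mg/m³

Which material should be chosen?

option L

Putting every candidate on a common basis:
  option L: E = 121.0 GPa, ρ = 1616 kg/m³
  option Y: E = 109.8 GPa, ρ = 4533 kg/m³
  option B: E = 352.7 GPa, ρ = 3860 kg/m³
  option J: E = 3.730 GPa, ρ = 1315 kg/m³
  option D: E = 206.2 GPa, ρ = 8460 kg/m³
  option L: M = 3.06×10⁻³
  option B: M = 1.83×10⁻³
  option J: M = 1.18×10⁻³
  option Y: M = 1.06×10⁻³
  option D: M = 0.698×10⁻³
The maximum is for option L.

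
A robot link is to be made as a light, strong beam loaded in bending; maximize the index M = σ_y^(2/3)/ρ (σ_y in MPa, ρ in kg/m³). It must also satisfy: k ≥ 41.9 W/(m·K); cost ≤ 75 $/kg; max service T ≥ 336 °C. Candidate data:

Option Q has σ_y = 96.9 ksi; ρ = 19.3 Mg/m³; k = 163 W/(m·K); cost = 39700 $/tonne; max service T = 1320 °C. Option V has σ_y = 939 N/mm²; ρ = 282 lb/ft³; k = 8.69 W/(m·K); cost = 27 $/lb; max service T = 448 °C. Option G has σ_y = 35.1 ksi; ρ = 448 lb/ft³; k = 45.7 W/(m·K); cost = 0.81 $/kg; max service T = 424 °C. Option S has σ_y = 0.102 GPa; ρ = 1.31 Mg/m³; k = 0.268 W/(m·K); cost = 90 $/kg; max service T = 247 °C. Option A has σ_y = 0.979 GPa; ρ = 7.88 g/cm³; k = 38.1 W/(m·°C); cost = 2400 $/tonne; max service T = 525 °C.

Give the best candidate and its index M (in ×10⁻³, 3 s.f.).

option G, M = 5.41×10⁻³

Screen on constraints: k ≥ 41.9 W/(m·K); cost ≤ 75 $/kg; max service T ≥ 336 °C. Survivors: option Q, option G.
Convert each candidate to consistent units, then evaluate M:
  option Q: σ_y = 668.1 MPa, ρ = 19300 kg/m³
  option G: σ_y = 242.0 MPa, ρ = 7176 kg/m³
  option G: M = 5.41×10⁻³
  option Q: M = 3.96×10⁻³
Option G ranks first.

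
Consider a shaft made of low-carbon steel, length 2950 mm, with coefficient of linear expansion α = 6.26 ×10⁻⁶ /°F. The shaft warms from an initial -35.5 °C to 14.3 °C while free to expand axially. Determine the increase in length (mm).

1.66 mm

Convert α: 6.26×10⁻⁶/°F × (9/5) = 11.3×10⁻⁶/K.
ΔT = 14.3 − (-35.5) = 49.80 K.
ΔL = α·L₀·ΔT = 11.3×10⁻⁶ × 2950 mm × 49.80 K = 1.66 mm.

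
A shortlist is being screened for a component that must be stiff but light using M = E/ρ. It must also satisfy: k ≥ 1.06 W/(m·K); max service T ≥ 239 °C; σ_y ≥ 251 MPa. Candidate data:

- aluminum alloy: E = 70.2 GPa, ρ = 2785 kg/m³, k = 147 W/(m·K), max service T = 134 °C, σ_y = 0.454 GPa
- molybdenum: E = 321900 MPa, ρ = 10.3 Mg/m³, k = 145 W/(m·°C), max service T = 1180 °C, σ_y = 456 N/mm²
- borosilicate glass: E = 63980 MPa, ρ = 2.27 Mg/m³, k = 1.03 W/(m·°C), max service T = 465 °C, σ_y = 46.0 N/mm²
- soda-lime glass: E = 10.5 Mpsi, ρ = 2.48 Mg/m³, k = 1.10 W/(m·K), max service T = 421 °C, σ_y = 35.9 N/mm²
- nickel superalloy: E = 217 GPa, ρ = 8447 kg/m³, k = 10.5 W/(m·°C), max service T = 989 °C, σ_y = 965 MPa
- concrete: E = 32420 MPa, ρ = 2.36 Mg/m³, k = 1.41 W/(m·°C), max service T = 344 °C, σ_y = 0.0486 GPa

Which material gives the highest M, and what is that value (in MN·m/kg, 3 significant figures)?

molybdenum, M = 31.3 MN·m/kg

Screen on constraints: k ≥ 1.06 W/(m·K); max service T ≥ 239 °C; σ_y ≥ 251 MPa. Survivors: molybdenum, nickel superalloy.
Putting every candidate on a common basis:
  molybdenum: E = 321.9 GPa, ρ = 10300 kg/m³
  nickel superalloy: E = 217.0 GPa, ρ = 8447 kg/m³
  molybdenum: M = 31.3 MN·m/kg
  nickel superalloy: M = 25.7 MN·m/kg
Highest index: molybdenum.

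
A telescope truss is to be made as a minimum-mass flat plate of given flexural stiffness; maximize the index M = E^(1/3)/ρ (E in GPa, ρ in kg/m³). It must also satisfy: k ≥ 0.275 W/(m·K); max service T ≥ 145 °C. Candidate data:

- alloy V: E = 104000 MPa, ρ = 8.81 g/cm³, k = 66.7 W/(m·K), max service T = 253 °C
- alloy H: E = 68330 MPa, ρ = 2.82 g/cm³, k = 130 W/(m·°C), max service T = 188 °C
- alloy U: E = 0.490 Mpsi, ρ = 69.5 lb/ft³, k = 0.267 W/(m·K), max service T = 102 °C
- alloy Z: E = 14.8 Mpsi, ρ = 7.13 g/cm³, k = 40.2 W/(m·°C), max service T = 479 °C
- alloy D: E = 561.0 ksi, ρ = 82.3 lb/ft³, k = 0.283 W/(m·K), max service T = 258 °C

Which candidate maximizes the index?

alloy H

Screen on constraints: k ≥ 0.275 W/(m·K); max service T ≥ 145 °C. Survivors: alloy V, alloy H, alloy Z, alloy D.
Putting every candidate on a common basis:
  alloy V: E = 104.0 GPa, ρ = 8810 kg/m³
  alloy H: E = 68.33 GPa, ρ = 2820 kg/m³
  alloy Z: E = 102.0 GPa, ρ = 7130 kg/m³
  alloy D: E = 3.868 GPa, ρ = 1318 kg/m³
  alloy H: M = 1.45×10⁻³
  alloy D: M = 1.19×10⁻³
  alloy Z: M = 0.655×10⁻³
  alloy V: M = 0.534×10⁻³
Alloy H has the largest M.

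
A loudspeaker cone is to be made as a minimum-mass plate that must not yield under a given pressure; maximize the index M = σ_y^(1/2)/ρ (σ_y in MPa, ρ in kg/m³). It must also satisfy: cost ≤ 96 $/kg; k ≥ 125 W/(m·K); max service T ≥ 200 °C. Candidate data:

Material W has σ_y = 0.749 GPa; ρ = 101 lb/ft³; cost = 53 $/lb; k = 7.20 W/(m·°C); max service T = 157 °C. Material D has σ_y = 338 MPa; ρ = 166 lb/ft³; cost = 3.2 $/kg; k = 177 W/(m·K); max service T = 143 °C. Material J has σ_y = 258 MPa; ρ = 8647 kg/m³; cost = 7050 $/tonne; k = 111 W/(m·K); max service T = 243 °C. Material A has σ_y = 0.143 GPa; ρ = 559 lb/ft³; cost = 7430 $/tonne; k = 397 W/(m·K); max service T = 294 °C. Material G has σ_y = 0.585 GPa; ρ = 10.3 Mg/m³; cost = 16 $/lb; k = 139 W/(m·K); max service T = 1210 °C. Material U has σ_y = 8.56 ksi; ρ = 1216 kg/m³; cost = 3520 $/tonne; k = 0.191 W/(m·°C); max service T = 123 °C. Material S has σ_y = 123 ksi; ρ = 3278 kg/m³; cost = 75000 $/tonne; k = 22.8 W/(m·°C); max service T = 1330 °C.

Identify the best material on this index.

Screen on constraints: cost ≤ 96 $/kg; k ≥ 125 W/(m·K); max service T ≥ 200 °C. Survivors: material A, material G.
Putting every candidate on a common basis:
  material A: σ_y = 143.0 MPa, ρ = 8954 kg/m³
  material G: σ_y = 585.0 MPa, ρ = 10300 kg/m³
  material G: M = 2.35×10⁻³
  material A: M = 1.34×10⁻³
Highest index: material G.

material G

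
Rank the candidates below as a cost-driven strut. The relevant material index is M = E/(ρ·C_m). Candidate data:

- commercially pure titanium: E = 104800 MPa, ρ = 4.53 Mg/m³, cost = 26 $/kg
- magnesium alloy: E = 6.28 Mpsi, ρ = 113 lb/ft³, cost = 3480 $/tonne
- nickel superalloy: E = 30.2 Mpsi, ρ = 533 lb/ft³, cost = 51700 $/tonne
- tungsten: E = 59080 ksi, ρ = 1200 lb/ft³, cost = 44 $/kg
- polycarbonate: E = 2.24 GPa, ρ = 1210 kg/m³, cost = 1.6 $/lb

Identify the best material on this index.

magnesium alloy

In SI units:
  commercially pure titanium: E = 104.8 GPa, ρ = 4530 kg/m³, cost = 26.00 $/kg
  magnesium alloy: E = 43.30 GPa, ρ = 1810 kg/m³, cost = 3.480 $/kg
  nickel superalloy: E = 208.2 GPa, ρ = 8538 kg/m³, cost = 51.70 $/kg
  tungsten: E = 407.3 GPa, ρ = 19220 kg/m³, cost = 44.00 $/kg
  polycarbonate: E = 2.240 GPa, ρ = 1210 kg/m³, cost = 3.527 $/kg
  magnesium alloy: M = 6.87 MN·m per $
  commercially pure titanium: M = 0.890 MN·m per $
  polycarbonate: M = 0.525 MN·m per $
  tungsten: M = 0.482 MN·m per $
  nickel superalloy: M = 0.472 MN·m per $
Magnesium alloy ranks first.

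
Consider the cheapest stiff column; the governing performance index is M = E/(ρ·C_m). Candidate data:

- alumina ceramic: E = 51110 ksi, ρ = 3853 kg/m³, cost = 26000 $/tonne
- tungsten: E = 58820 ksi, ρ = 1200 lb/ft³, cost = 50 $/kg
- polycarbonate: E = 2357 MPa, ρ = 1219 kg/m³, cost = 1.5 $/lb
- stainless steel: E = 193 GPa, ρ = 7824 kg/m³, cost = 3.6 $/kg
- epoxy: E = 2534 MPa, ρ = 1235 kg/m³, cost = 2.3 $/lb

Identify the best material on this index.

stainless steel

In SI units:
  alumina ceramic: E = 352.4 GPa, ρ = 3853 kg/m³, cost = 26.00 $/kg
  tungsten: E = 405.5 GPa, ρ = 19220 kg/m³, cost = 50.00 $/kg
  polycarbonate: E = 2.357 GPa, ρ = 1219 kg/m³, cost = 3.307 $/kg
  stainless steel: E = 193.0 GPa, ρ = 7824 kg/m³, cost = 3.600 $/kg
  epoxy: E = 2.534 GPa, ρ = 1235 kg/m³, cost = 5.071 $/kg
  stainless steel: M = 6.85 MN·m per $
  alumina ceramic: M = 3.52 MN·m per $
  polycarbonate: M = 0.585 MN·m per $
  tungsten: M = 0.422 MN·m per $
  epoxy: M = 0.405 MN·m per $
Highest index: stainless steel.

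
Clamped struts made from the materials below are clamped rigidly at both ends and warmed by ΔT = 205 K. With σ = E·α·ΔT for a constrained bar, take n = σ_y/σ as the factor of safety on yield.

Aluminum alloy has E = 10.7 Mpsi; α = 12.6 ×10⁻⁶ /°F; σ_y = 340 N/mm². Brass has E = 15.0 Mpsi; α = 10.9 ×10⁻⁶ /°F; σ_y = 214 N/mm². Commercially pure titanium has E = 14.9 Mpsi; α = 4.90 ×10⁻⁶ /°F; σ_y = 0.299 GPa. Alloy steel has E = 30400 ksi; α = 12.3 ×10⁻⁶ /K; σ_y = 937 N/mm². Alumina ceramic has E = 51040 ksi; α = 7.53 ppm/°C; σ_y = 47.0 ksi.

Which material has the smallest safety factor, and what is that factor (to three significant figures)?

With everything in SI (GPa, ×10⁻⁶/K, MPa):
  aluminum alloy: E = 73.77, α = 22.7, σ_y = 340.0 → σ = 343 MPa, n = 0.991
  brass: E = 103.4, α = 19.6, σ_y = 214.0 → σ = 416 MPa, n = 0.514
  commercially pure titanium: E = 102.7, α = 8.82, σ_y = 299.0 → σ = 186 MPa, n = 1.61
  alloy steel: E = 209.6, α = 12.3, σ_y = 937.0 → σ = 529 MPa, n = 1.77
  alumina ceramic: E = 351.9, α = 7.53, σ_y = 324.1 → σ = 543 MPa, n = 0.597
The minimum is brass at n = 0.514.

brass, n = 0.514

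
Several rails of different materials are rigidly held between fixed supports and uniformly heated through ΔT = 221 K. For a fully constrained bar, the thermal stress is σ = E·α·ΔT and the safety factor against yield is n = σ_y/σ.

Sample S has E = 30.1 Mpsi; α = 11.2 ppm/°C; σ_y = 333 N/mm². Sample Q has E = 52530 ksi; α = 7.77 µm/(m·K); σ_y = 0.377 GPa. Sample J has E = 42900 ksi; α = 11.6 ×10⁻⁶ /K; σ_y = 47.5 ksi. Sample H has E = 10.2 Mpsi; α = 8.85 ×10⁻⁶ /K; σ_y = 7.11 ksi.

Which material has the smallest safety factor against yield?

sample H

With everything in SI (GPa, ×10⁻⁶/K, MPa):
  sample S: E = 207.5, α = 11.2, σ_y = 333.0 → σ = 514 MPa, n = 0.648
  sample Q: E = 362.2, α = 7.77, σ_y = 377.0 → σ = 622 MPa, n = 0.606
  sample J: E = 295.8, α = 11.6, σ_y = 327.5 → σ = 758 MPa, n = 0.432
  sample H: E = 70.33, α = 8.85, σ_y = 49.02 → σ = 138 MPa, n = 0.356
Smallest n: sample H with n = 0.356.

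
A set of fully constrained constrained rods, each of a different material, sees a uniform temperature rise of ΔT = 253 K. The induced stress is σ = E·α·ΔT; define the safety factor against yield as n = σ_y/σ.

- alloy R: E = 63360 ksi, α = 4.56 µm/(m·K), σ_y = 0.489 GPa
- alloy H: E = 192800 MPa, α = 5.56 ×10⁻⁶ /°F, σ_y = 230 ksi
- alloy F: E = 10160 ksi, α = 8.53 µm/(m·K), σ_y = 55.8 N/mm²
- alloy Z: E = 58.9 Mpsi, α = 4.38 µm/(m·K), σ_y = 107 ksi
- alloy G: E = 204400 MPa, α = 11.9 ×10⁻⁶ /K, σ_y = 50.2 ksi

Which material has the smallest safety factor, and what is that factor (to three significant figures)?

alloy F, n = 0.369

In consistent units (E in GPa, α in ×10⁻⁶/K, σ_y in MPa):
  alloy R: E = 436.9, α = 4.56, σ_y = 489.0 → σ = 504 MPa, n = 0.970
  alloy H: E = 192.8, α = 10.0, σ_y = 1586 → σ = 488 MPa, n = 3.25
  alloy F: E = 70.05, α = 8.53, σ_y = 55.80 → σ = 151 MPa, n = 0.369
  alloy Z: E = 406.1, α = 4.38, σ_y = 737.7 → σ = 450 MPa, n = 1.64
  alloy G: E = 204.4, α = 11.9, σ_y = 346.1 → σ = 615 MPa, n = 0.562
Alloy F has the lowest safety factor, n = 0.369.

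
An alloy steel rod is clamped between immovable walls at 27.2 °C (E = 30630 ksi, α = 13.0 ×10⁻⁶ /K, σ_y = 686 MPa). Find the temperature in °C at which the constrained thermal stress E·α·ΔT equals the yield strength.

277 °C

E = 30630 ksi = 211.2 GPa.
E·α·ΔT = 686.0 MPa ⇒ ΔT = 686.0 / (211.2×10³ × 13.0×10⁻⁶) = 249.9 K.
T = 27.2 + 249.9 = 277.1 °C.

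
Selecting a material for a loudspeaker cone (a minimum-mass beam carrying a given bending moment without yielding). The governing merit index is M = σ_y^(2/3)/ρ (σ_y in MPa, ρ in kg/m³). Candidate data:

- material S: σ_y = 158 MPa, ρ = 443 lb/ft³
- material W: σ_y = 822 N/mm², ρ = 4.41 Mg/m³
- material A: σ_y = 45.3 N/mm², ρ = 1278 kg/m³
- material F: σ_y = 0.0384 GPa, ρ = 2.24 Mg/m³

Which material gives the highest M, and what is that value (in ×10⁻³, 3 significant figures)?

Putting every candidate on a common basis:
  material S: σ_y = 158.0 MPa, ρ = 7096 kg/m³
  material W: σ_y = 822.0 MPa, ρ = 4410 kg/m³
  material A: σ_y = 45.30 MPa, ρ = 1278 kg/m³
  material F: σ_y = 38.40 MPa, ρ = 2240 kg/m³
  material W: M = 19.9×10⁻³
  material A: M = 9.94×10⁻³
  material F: M = 5.08×10⁻³
  material S: M = 4.12×10⁻³
Material W has the largest M.

material W, M = 19.9×10⁻³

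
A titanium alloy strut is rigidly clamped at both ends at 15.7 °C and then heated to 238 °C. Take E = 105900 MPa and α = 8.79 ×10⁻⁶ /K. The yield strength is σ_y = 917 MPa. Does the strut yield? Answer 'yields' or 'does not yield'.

E = 105900 MPa = 105.9 GPa.
ΔT = 222.3 K. Constrained thermal stress σ = E·α·ΔT = 105.9×10³ MPa × 8.79×10⁻⁶ × 222.3 = 207 MPa (compressive).
Compare to σ_y = 917 MPa: σ < σ_y, so it does not yield.

does not yield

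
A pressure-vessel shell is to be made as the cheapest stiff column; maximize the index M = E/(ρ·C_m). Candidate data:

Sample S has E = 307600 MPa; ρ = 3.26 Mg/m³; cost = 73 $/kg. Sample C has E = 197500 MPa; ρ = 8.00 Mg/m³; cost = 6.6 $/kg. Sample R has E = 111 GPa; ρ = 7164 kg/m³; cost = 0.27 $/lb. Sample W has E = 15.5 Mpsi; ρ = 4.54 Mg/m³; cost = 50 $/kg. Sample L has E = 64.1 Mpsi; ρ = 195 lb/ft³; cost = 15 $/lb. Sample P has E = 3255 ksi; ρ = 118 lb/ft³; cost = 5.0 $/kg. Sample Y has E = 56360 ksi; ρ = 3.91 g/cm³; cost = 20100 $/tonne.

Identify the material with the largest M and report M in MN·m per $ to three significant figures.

After converting to SI:
  sample S: E = 307.6 GPa, ρ = 3260 kg/m³, cost = 73.00 $/kg
  sample C: E = 197.5 GPa, ρ = 8000 kg/m³, cost = 6.600 $/kg
  sample R: E = 111.0 GPa, ρ = 7164 kg/m³, cost = 0.5952 $/kg
  sample W: E = 106.9 GPa, ρ = 4540 kg/m³, cost = 50.00 $/kg
  sample L: E = 442.0 GPa, ρ = 3124 kg/m³, cost = 33.07 $/kg
  sample P: E = 22.44 GPa, ρ = 1890 kg/m³, cost = 5.000 $/kg
  sample Y: E = 388.6 GPa, ρ = 3910 kg/m³, cost = 20.10 $/kg
  sample R: M = 26.0 MN·m per $
  sample Y: M = 4.94 MN·m per $
  sample L: M = 4.28 MN·m per $
  sample C: M = 3.74 MN·m per $
  sample P: M = 2.37 MN·m per $
  sample S: M = 1.29 MN·m per $
  sample W: M = 0.471 MN·m per $
Highest index: sample R.

sample R, M = 26.0 MN·m per $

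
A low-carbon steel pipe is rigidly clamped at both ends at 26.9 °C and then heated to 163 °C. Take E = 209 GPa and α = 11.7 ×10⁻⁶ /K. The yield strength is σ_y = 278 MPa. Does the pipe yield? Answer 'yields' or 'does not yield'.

yields

ΔT = 136.1 K. Constrained thermal stress σ = E·α·ΔT = 209.0×10³ MPa × 11.7×10⁻⁶ × 136.1 = 333 MPa (compressive).
Compare to σ_y = 278 MPa: σ ≥ σ_y, so it yields.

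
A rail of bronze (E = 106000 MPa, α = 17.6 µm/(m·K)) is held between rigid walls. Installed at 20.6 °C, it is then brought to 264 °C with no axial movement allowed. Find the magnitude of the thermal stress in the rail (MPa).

E = 106000 MPa = 106.0 GPa.
ΔT = 243.4 K. Constrained thermal stress σ = E·α·ΔT = 106.0×10³ MPa × 17.6×10⁻⁶ × 243.4 = 454 MPa (compressive).

454 MPa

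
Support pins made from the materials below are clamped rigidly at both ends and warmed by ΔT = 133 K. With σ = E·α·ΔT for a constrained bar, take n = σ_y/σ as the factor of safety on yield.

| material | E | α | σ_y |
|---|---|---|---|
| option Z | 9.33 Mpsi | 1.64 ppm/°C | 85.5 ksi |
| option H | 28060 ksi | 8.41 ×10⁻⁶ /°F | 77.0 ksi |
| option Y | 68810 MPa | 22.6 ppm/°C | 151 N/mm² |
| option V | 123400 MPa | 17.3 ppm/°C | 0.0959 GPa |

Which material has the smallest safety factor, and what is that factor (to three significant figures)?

In consistent units (E in GPa, α in ×10⁻⁶/K, σ_y in MPa):
  option Z: E = 64.33, α = 1.64, σ_y = 589.5 → σ = 14.0 MPa, n = 42.0
  option H: E = 193.5, α = 15.1, σ_y = 530.9 → σ = 390 MPa, n = 1.36
  option Y: E = 68.81, α = 22.6, σ_y = 151.0 → σ = 207 MPa, n = 0.730
  option V: E = 123.4, α = 17.3, σ_y = 95.90 → σ = 284 MPa, n = 0.338
Smallest n: option V with n = 0.338.

option V, n = 0.338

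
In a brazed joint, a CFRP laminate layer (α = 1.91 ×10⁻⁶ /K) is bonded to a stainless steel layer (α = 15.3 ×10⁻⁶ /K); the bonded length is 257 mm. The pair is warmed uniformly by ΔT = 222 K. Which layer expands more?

stainless steel

α(CFRP laminate) = 1.91×10⁻⁶/K vs α(stainless steel) = 15.3×10⁻⁶/K.
Higher α expands more for the same ΔT: stainless steel.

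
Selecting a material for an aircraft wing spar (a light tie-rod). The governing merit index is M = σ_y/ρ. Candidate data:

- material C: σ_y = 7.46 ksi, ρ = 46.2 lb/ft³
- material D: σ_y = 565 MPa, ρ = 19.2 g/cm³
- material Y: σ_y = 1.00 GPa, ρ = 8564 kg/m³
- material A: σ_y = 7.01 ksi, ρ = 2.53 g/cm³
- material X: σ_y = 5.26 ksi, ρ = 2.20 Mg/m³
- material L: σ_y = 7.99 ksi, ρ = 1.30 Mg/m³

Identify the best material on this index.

material Y

Convert each candidate to consistent units, then evaluate M:
  material C: σ_y = 51.43 MPa, ρ = 740.1 kg/m³
  material D: σ_y = 565.0 MPa, ρ = 19200 kg/m³
  material Y: σ_y = 1000 MPa, ρ = 8564 kg/m³
  material A: σ_y = 48.33 MPa, ρ = 2530 kg/m³
  material X: σ_y = 36.27 MPa, ρ = 2200 kg/m³
  material L: σ_y = 55.09 MPa, ρ = 1300 kg/m³
  material Y: M = 117 kN·m/kg
  material C: M = 69.5 kN·m/kg
  material L: M = 42.4 kN·m/kg
  material D: M = 29.4 kN·m/kg
  material A: M = 19.1 kN·m/kg
  material X: M = 16.5 kN·m/kg
Material Y ranks first.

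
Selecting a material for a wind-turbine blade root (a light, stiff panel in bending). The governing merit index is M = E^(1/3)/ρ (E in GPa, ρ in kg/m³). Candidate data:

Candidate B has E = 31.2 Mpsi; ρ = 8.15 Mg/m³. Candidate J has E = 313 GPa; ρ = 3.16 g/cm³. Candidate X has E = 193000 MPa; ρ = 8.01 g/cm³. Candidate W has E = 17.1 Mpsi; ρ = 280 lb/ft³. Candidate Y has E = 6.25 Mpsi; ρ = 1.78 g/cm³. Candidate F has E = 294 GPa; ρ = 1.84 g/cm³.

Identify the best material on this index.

candidate F

Normalizing units and computing the index:
  candidate B: E = 215.1 GPa, ρ = 8150 kg/m³
  candidate J: E = 313.0 GPa, ρ = 3160 kg/m³
  candidate X: E = 193.0 GPa, ρ = 8010 kg/m³
  candidate W: E = 117.9 GPa, ρ = 4485 kg/m³
  candidate Y: E = 43.09 GPa, ρ = 1780 kg/m³
  candidate F: E = 294.0 GPa, ρ = 1840 kg/m³
  candidate F: M = 3.61×10⁻³
  candidate J: M = 2.15×10⁻³
  candidate Y: M = 1.97×10⁻³
  candidate W: M = 1.09×10⁻³
  candidate B: M = 0.735×10⁻³
  candidate X: M = 0.721×10⁻³
Highest index: candidate F.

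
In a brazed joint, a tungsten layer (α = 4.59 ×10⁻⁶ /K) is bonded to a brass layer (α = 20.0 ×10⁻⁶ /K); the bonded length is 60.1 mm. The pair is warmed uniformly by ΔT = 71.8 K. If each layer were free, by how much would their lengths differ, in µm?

Δα = |4.59 − 20.0|×10⁻⁶/K = 15.4×10⁻⁶/K.
ΔL_mismatch = Δα·L·ΔT = 15.4×10⁻⁶ × 60.1 mm × 71.8 K = 66.5 µm.

66.5 µm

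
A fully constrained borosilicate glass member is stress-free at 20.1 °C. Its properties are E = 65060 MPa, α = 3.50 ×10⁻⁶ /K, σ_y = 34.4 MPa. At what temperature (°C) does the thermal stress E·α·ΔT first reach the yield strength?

E = 65060 MPa = 65.06 GPa.
E·α·ΔT = 34.40 MPa ⇒ ΔT = 34.40 / (65.06×10³ × 3.50×10⁻⁶) = 151.1 K.
T = 20.1 + 151.1 = 171.2 °C.

171 °C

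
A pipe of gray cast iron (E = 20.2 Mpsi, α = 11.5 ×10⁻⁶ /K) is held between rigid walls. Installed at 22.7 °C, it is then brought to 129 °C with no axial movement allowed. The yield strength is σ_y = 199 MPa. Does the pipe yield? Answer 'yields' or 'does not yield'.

E = 20.2 Mpsi = 139.3 GPa.
ΔT = 106.3 K. Constrained thermal stress σ = E·α·ΔT = 139.3×10³ MPa × 11.5×10⁻⁶ × 106.3 = 170 MPa (compressive).
Compare to σ_y = 199 MPa: σ < σ_y, so it does not yield.

does not yield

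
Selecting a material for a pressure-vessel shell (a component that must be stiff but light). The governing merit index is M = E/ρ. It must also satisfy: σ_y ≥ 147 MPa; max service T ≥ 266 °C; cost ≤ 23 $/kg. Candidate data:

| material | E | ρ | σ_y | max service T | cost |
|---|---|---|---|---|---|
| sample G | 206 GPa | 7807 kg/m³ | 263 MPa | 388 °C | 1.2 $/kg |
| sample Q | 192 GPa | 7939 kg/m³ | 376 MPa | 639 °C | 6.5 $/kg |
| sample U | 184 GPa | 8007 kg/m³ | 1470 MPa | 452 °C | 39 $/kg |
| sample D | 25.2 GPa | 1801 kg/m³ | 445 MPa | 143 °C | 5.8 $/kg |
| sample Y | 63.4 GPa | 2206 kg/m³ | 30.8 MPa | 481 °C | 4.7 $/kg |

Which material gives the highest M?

sample G

Screen on constraints: σ_y ≥ 147 MPa; max service T ≥ 266 °C; cost ≤ 23 $/kg. Survivors: sample G, sample Q.
Per-candidate index values:
  sample G: M = 26.4 MN·m/kg
  sample Q: M = 24.2 MN·m/kg
The maximum is for sample G.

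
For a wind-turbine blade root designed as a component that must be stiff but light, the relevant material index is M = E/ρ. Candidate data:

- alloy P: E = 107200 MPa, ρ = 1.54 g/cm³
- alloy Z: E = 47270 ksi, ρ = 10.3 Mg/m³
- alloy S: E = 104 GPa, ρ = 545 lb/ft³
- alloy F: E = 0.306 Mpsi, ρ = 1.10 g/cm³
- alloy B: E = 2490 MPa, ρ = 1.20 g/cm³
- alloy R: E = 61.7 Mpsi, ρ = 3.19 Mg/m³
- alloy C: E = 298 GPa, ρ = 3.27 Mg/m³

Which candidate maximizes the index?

Convert each candidate to consistent units, then evaluate M:
  alloy P: E = 107.2 GPa, ρ = 1540 kg/m³
  alloy Z: E = 325.9 GPa, ρ = 10300 kg/m³
  alloy S: E = 104.0 GPa, ρ = 8730 kg/m³
  alloy F: E = 2.110 GPa, ρ = 1100 kg/m³
  alloy B: E = 2.490 GPa, ρ = 1200 kg/m³
  alloy R: E = 425.4 GPa, ρ = 3190 kg/m³
  alloy C: E = 298.0 GPa, ρ = 3270 kg/m³
  alloy R: M = 133 MN·m/kg
  alloy C: M = 91.1 MN·m/kg
  alloy P: M = 69.6 MN·m/kg
  alloy Z: M = 31.6 MN·m/kg
  alloy S: M = 11.9 MN·m/kg
  alloy B: M = 2.07 MN·m/kg
  alloy F: M = 1.92 MN·m/kg
Alloy R has the largest M.

alloy R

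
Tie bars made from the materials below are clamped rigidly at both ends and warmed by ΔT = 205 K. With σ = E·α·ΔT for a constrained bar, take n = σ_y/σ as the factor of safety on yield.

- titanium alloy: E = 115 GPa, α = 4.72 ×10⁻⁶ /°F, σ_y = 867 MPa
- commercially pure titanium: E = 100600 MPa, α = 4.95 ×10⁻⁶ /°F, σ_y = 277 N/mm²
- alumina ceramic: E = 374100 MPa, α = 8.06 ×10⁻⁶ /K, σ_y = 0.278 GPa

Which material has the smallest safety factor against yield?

With everything in SI (GPa, ×10⁻⁶/K, MPa):
  titanium alloy: E = 115.0, α = 8.50, σ_y = 867.0 → σ = 200 MPa, n = 4.33
  commercially pure titanium: E = 100.6, α = 8.91, σ_y = 277.0 → σ = 184 MPa, n = 1.51
  alumina ceramic: E = 374.1, α = 8.06, σ_y = 278.0 → σ = 618 MPa, n = 0.450
Alumina ceramic has the lowest safety factor, n = 0.450.

alumina ceramic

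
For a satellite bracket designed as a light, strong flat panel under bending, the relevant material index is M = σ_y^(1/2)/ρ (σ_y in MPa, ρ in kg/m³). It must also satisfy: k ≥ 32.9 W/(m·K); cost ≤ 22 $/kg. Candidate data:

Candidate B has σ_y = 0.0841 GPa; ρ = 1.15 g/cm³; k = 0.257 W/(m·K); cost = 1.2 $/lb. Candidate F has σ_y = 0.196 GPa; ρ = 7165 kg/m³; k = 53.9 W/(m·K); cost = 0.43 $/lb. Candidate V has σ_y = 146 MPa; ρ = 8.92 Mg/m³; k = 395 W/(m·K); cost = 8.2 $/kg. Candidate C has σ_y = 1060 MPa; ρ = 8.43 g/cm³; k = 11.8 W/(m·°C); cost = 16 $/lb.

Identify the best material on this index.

Screen on constraints: k ≥ 32.9 W/(m·K); cost ≤ 22 $/kg. Survivors: candidate F, candidate V.
Putting every candidate on a common basis:
  candidate F: σ_y = 196.0 MPa, ρ = 7165 kg/m³
  candidate V: σ_y = 146.0 MPa, ρ = 8920 kg/m³
  candidate F: M = 1.95×10⁻³
  candidate V: M = 1.35×10⁻³
Highest index: candidate F.

candidate F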